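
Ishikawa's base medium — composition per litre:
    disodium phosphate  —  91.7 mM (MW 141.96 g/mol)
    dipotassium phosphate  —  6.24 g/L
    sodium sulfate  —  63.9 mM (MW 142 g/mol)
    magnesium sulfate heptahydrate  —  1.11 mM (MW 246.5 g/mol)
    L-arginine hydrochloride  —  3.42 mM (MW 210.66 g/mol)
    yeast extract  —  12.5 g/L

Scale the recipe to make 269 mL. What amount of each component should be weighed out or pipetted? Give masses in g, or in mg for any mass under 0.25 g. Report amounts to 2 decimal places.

disodium phosphate 3.50 g; dipotassium phosphate 1.68 g; sodium sulfate 2.44 g; magnesium sulfate heptahydrate 73.60 mg; L-arginine hydrochloride 193.80 mg; yeast extract 3.36 g

Scale factor relative to 1 L: 0.269.
disodium phosphate: 91.7 mmol/L × 141.96 g/mol × 0.269 L ÷ 1000 = 3.50 g
dipotassium phosphate: 6.24 g/L × 0.269 L = 1.68 g
sodium sulfate: 63.9 mmol/L × 142 g/mol × 0.269 L ÷ 1000 = 2.44 g
magnesium sulfate heptahydrate: 1.11 mmol/L × 246.5 mg/mmol × 0.269 L = 73.60 mg
L-arginine hydrochloride: 3.42 mmol/L × 210.66 mg/mmol × 0.269 L = 193.80 mg
yeast extract: 12.5 g/L × 0.269 L = 3.36 g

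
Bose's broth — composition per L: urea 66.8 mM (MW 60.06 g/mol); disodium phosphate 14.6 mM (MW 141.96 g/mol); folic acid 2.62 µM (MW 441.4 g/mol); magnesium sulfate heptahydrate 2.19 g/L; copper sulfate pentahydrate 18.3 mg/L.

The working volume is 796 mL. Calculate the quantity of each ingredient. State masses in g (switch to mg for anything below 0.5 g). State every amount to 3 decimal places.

Scale factor relative to 1 L: 0.796.
urea: 66.8 mmol/L × 60.06 g/mol × 0.796 L ÷ 1000 = 3.194 g
disodium phosphate: 14.6 mmol/L × 141.96 g/mol × 0.796 L ÷ 1000 = 1.650 g
folic acid: 2.62 µmol/L × 441.4 g/mol × 0.796 L ÷ 1000 = 0.921 mg
magnesium sulfate heptahydrate: 2.19 g/L × 0.796 L = 1.743 g
copper sulfate pentahydrate: 18.3 mg/L × 0.796 L = 14.567 mg

urea 3.194 g; disodium phosphate 1.650 g; folic acid 0.921 mg; magnesium sulfate heptahydrate 1.743 g; copper sulfate pentahydrate 14.567 mg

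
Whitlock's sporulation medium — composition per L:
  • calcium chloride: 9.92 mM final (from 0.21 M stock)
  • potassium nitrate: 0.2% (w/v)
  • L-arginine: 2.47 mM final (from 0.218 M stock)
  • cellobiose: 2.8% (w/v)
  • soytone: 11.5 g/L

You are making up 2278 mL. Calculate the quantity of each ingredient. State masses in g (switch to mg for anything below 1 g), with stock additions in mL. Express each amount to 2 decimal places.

calcium chloride 107.61 mL; potassium nitrate 4.56 g; L-arginine 25.81 mL; cellobiose 63.78 g; soytone 26.20 g

Target volume = 2278 mL = 2.278 L.
calcium chloride: V = C2·V2/C1 = 9.92 mM × 2278 mL ÷ 210 mM = 107.61 mL
potassium nitrate: 0.2 g per 100 mL × 2278 mL ÷ 100 = 4.56 g
L-arginine: dilute stock: 2.47 mM × 2278 mL ÷ 218 mM = 25.81 mL
cellobiose: 2.8 g per 100 mL × 2278 mL ÷ 100 = 63.78 g
soytone: 11.5 g/L × 2.278 L = 26.20 g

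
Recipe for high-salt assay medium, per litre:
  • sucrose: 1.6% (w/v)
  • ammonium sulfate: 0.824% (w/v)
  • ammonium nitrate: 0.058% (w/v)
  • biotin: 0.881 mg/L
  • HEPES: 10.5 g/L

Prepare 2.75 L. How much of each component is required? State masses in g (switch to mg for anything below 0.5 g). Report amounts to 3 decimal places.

sucrose 44.000 g; ammonium sulfate 22.660 g; ammonium nitrate 1.595 g; biotin 2.423 mg; HEPES 28.875 g

Scale factor relative to 1 L: 2.75.
sucrose: 1.6 g per 100 mL × 2750 mL ÷ 100 = 44.000 g
ammonium sulfate: 0.824% w/v = 8.24 g/L → 8.24 × 2.75 L = 22.660 g
ammonium nitrate: 0.058% w/v = 0.58 g/L → 0.58 × 2.75 L = 1.595 g
biotin: 0.881 mg/L × 2.75 L = 2.423 mg
HEPES: 10.5 g/L × 2.75 L = 28.875 g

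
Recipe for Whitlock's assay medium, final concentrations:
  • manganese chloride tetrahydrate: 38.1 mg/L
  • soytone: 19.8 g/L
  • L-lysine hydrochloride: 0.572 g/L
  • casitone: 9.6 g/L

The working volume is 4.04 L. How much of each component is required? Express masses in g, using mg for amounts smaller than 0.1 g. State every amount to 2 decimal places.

manganese chloride tetrahydrate 0.15 g; soytone 79.99 g; L-lysine hydrochloride 2.31 g; casitone 38.78 g

Scale factor relative to 1 L: 4.04.
manganese chloride tetrahydrate: 38.1 mg/L × 4.04 L = 153.924 mg = 0.15 g
soytone: 19.8 g/L × 4.04 L = 79.99 g
L-lysine hydrochloride: 0.572 g/L × 4.04 L = 2.31 g
casitone: 9.6 g/L × 4.04 L = 38.78 g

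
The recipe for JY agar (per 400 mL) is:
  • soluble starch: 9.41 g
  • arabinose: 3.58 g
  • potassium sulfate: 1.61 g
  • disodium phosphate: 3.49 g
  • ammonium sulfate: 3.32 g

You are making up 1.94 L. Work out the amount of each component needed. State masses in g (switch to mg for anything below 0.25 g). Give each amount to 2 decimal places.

soluble starch 45.64 g; arabinose 17.36 g; potassium sulfate 7.81 g; disodium phosphate 16.93 g; ammonium sulfate 16.10 g

Scale factor = 1940 mL / 400 mL = 4.85.
soluble starch: 9.41 g × (1940 mL / 400 mL) = 45.64 g
arabinose: 3.58 g × (1940 mL / 400 mL) = 17.36 g
potassium sulfate: 1.61 g × (1940 mL / 400 mL) = 7.81 g
disodium phosphate: 3.49 g × (1940 mL / 400 mL) = 16.93 g
ammonium sulfate: 3.32 g × (1940 mL / 400 mL) = 16.10 g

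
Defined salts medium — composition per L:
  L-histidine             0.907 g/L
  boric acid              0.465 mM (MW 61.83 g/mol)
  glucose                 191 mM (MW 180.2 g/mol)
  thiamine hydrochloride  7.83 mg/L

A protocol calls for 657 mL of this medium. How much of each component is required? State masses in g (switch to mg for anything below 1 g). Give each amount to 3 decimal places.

Target volume = 657 mL = 0.657 L.
L-histidine: 0.907 g/L × 0.657 L = 0.595899 g = 595.899 mg
boric acid: 0.465 mmol/L × 61.83 mg/mmol × 0.657 L = 18.889 mg
glucose: 191 mmol/L × 180.2 g/mol × 0.657 L ÷ 1000 = 22.613 g
thiamine hydrochloride: 7.83 mg/L × 0.657 L = 5.144 mg

L-histidine 595.899 mg; boric acid 18.889 mg; glucose 22.613 g; thiamine hydrochloride 5.144 mg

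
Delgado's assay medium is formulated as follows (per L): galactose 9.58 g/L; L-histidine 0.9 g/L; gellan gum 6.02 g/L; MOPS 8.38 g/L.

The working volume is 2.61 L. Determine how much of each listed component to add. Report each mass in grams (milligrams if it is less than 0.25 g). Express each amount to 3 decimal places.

Scale factor relative to 1 L: 2.61.
galactose: 9.58 g/L × 2.61 L = 25.004 g
L-histidine: 0.9 g/L × 2.61 L = 2.349 g
gellan gum: 6.02 g/L × 2.61 L = 15.712 g
MOPS: 8.38 g/L × 2.61 L = 21.872 g

galactose 25.004 g; L-histidine 2.349 g; gellan gum 15.712 g; MOPS 21.872 g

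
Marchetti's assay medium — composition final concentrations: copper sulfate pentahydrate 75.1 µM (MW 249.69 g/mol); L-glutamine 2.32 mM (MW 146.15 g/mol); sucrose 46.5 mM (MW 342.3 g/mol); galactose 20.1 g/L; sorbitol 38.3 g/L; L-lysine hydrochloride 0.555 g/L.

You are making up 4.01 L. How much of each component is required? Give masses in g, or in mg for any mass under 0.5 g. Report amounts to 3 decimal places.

Scale factor relative to 1 L: 4.01.
copper sulfate pentahydrate: 75.1 µmol/L × 249.69 g/mol × 4.01 L ÷ 1000 = 75.194 mg
L-glutamine: 2.32 mmol/L × 146.15 g/mol × 4.01 L ÷ 1000 = 1.360 g
sucrose: 46.5 mmol/L × 342.3 g/mol × 4.01 L ÷ 1000 = 63.827 g
galactose: 20.1 g/L × 4.01 L = 80.601 g
sorbitol: 38.3 g/L × 4.01 L = 153.583 g
L-lysine hydrochloride: 0.555 g/L × 4.01 L = 2.226 g

copper sulfate pentahydrate 75.194 mg; L-glutamine 1.360 g; sucrose 63.827 g; galactose 80.601 g; sorbitol 153.583 g; L-lysine hydrochloride 2.226 g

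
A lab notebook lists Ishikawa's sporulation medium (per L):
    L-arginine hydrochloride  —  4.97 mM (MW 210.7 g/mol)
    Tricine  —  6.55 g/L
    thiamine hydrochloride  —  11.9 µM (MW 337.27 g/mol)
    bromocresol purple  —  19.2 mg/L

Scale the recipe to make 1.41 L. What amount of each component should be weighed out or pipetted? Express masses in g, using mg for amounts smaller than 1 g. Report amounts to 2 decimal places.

Working volume: 1.41 L.
L-arginine hydrochloride: 4.97 mmol/L × 210.7 g/mol × 1.41 L ÷ 1000 = 1.48 g
Tricine: 6.55 g/L × 1.41 L = 9.24 g
thiamine hydrochloride: 11.9 µmol/L × 337.27 g/mol × 1.41 L ÷ 1000 = 5.66 mg
bromocresol purple: 19.2 mg/L × 1.41 L = 27.07 mg

L-arginine hydrochloride 1.48 g; Tricine 9.24 g; thiamine hydrochloride 5.66 mg; bromocresol purple 27.07 mg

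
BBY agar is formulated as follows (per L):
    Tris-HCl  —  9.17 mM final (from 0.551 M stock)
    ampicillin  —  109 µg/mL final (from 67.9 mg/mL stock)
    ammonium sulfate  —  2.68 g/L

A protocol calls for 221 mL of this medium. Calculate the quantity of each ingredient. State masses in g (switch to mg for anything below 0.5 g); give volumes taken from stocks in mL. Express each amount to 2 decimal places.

Tris-HCl 3.68 mL; ampicillin 0.35 mL; ammonium sulfate 0.59 g

Target volume = 221 mL = 0.221 L.
Tris-HCl: dilute stock: 9.17 mM × 221 mL ÷ 551 mM = 3.68 mL
ampicillin: dilute stock: 109 µg/mL × 221 mL ÷ 67900 µg/mL = 0.35 mL
ammonium sulfate: 2.68 g/L × 0.221 L = 0.59 g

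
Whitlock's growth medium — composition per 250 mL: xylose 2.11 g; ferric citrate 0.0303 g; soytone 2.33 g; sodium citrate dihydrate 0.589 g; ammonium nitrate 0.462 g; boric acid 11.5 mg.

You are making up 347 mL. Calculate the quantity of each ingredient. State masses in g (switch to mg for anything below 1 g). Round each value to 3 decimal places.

xylose 2.929 g; ferric citrate 42.056 mg; soytone 3.234 g; sodium citrate dihydrate 817.532 mg; ammonium nitrate 641.256 mg; boric acid 15.962 mg

Scale factor = 347 mL / 250 mL = 1.388.
xylose: 2.11 g × (347 mL / 250 mL) = 2.929 g
ferric citrate: 0.0303 g × (347 mL / 250 mL) = 0.0420564 g = 42.056 mg
soytone: 2.33 g × (347 mL / 250 mL) = 3.234 g
sodium citrate dihydrate: 0.589 g × (347 mL / 250 mL) = 0.817532 g = 817.532 mg
ammonium nitrate: 0.462 g × (347 mL / 250 mL) = 0.641256 g = 641.256 mg
boric acid: 11.5 mg × (347 mL / 250 mL) = 15.962 mg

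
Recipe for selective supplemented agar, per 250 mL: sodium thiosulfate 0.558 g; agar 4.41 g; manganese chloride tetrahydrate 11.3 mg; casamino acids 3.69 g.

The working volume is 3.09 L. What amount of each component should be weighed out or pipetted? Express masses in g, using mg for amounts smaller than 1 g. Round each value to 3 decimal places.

Ratio of target to recipe volume: 3090 / 250 = 12.36.
sodium thiosulfate: 0.558 g × (3090 mL / 250 mL) = 6.897 g
agar: 4.41 g × (3090 mL / 250 mL) = 54.508 g
manganese chloride tetrahydrate: 11.3 mg × (3090 mL / 250 mL) = 139.668 mg
casamino acids: 3.69 g × (3090 mL / 250 mL) = 45.608 g

sodium thiosulfate 6.897 g; agar 54.508 g; manganese chloride tetrahydrate 139.668 mg; casamino acids 45.608 g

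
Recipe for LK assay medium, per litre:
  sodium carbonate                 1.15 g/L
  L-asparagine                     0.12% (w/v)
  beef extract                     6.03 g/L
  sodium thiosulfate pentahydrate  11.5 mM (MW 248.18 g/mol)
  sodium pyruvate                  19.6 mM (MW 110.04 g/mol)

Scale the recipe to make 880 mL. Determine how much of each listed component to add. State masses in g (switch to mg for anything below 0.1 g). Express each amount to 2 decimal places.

Working volume: 880 mL = 0.88 L.
sodium carbonate: 1.15 g/L × 0.88 L = 1.01 g
L-asparagine: 0.12% w/v = 1.2 g/L → 1.2 × 0.88 L = 1.06 g
beef extract: 6.03 g/L × 0.88 L = 5.31 g
sodium thiosulfate pentahydrate: 11.5 mmol/L × 248.18 g/mol × 0.88 L ÷ 1000 = 2.51 g
sodium pyruvate: 19.6 mmol/L × 110.04 g/mol × 0.88 L ÷ 1000 = 1.90 g

sodium carbonate 1.01 g; L-asparagine 1.06 g; beef extract 5.31 g; sodium thiosulfate pentahydrate 2.51 g; sodium pyruvate 1.90 g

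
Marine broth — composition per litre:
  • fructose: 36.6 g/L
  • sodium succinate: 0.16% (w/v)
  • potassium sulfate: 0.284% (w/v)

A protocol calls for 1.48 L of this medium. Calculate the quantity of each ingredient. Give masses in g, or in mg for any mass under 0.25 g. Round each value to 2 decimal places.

fructose 54.17 g; sodium succinate 2.37 g; potassium sulfate 4.20 g

Working volume: 1.48 L.
fructose: 36.6 g/L × 1.48 L = 54.17 g
sodium succinate: 0.16% w/v = 1.6 g/L → 1.6 × 1.48 L = 2.37 g
potassium sulfate: 0.284% w/v = 2.84 g/L → 2.84 × 1.48 L = 4.20 g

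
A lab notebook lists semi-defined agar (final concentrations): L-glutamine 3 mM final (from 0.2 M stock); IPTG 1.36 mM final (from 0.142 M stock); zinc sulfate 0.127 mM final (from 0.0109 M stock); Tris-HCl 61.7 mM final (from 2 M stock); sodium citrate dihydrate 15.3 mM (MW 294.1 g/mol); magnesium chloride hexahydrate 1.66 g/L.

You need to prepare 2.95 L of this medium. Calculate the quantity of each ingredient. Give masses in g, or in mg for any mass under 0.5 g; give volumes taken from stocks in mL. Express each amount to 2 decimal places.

L-glutamine 44.25 mL; IPTG 28.25 mL; zinc sulfate 34.37 mL; Tris-HCl 91.01 mL; sodium citrate dihydrate 13.27 g; magnesium chloride hexahydrate 4.90 g

Scale factor relative to 1 L: 2.95.
L-glutamine: V = C2·V2/C1 = 3 mM × 2950 mL ÷ 200 mM = 44.25 mL
IPTG: C1V1 = C2V2 → 1.36 mM × 2950 mL ÷ 142 mM = 28.25 mL
zinc sulfate: C1V1 = C2V2 → 0.127 mM × 2950 mL ÷ 10.9 mM = 34.37 mL
Tris-HCl: C1V1 = C2V2 → 61.7 mM × 2950 mL ÷ 2000 mM = 91.01 mL
sodium citrate dihydrate: 15.3 mmol/L × 294.1 g/mol × 2.95 L ÷ 1000 = 13.27 g
magnesium chloride hexahydrate: 1.66 g/L × 2.95 L = 4.90 g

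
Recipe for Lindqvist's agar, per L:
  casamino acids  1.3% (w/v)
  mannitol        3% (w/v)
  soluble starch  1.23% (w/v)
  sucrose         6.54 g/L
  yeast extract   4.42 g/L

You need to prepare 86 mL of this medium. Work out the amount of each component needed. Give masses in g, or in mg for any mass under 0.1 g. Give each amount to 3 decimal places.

Target volume = 86 mL = 0.086 L.
casamino acids: 1.3% w/v = 13 g/L → 13 × 0.086 L = 1.118 g
mannitol: 3 g per 100 mL × 86 mL ÷ 100 = 2.580 g
soluble starch: 1.23% w/v = 12.3 g/L → 12.3 × 0.086 L = 1.058 g
sucrose: 6.54 g/L × 0.086 L = 0.562 g
yeast extract: 4.42 g/L × 0.086 L = 0.380 g

casamino acids 1.118 g; mannitol 2.580 g; soluble starch 1.058 g; sucrose 0.562 g; yeast extract 0.380 g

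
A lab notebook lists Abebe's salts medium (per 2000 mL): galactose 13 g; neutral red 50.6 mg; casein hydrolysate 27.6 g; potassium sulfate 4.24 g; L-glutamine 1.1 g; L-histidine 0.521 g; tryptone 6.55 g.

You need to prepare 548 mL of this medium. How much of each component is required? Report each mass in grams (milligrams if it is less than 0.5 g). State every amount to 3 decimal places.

Scale factor = 548 mL / 2000 mL = 0.274.
galactose: 13 g × (548 mL / 2000 mL) = 3.562 g
neutral red: 50.6 mg × (548 mL / 2000 mL) = 13.864 mg
casein hydrolysate: 27.6 g × (548 mL / 2000 mL) = 7.562 g
potassium sulfate: 4.24 g × (548 mL / 2000 mL) = 1.162 g
L-glutamine: 1.1 g × (548 mL / 2000 mL) = 0.3014 g = 301.400 mg
L-histidine: 0.521 g × (548 mL / 2000 mL) = 0.142754 g = 142.754 mg
tryptone: 6.55 g × (548 mL / 2000 mL) = 1.795 g

galactose 3.562 g; neutral red 13.864 mg; casein hydrolysate 7.562 g; potassium sulfate 1.162 g; L-glutamine 301.400 mg; L-histidine 142.754 mg; tryptone 1.795 g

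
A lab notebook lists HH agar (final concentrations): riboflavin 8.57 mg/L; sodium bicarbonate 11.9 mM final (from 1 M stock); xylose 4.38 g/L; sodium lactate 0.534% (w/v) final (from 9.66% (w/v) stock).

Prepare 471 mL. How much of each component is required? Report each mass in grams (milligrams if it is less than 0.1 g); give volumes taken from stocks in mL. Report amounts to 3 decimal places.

riboflavin 4.036 mg; sodium bicarbonate 5.605 mL; xylose 2.063 g; sodium lactate 26.037 mL

Working volume: 471 mL = 0.471 L.
riboflavin: 8.57 mg/L × 0.471 L = 4.036 mg
sodium bicarbonate: C1V1 = C2V2 → 11.9 mM × 471 mL ÷ 1000 mM = 5.605 mL
xylose: 4.38 g/L × 0.471 L = 2.063 g
sodium lactate: V = C2·V2/C1 = 0.534% ÷ 9.66% × 471 mL = 26.037 mL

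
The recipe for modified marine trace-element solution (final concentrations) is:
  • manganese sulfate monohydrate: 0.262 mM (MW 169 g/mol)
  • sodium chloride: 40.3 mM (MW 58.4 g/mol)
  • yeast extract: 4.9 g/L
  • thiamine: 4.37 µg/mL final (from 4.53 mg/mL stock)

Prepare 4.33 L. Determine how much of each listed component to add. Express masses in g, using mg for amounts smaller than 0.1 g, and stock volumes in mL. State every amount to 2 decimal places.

Scale factor relative to 1 L: 4.33.
manganese sulfate monohydrate: 0.262 mmol/L × 169 g/mol × 4.33 L ÷ 1000 = 0.19 g
sodium chloride: 40.3 mmol/L × 58.4 g/mol × 4.33 L ÷ 1000 = 10.19 g
yeast extract: 4.9 g/L × 4.33 L = 21.22 g
thiamine: dilute stock: 4.37 µg/mL × 4330 mL ÷ 4530 µg/mL = 4.18 mL

manganese sulfate monohydrate 0.19 g; sodium chloride 10.19 g; yeast extract 21.22 g; thiamine 4.18 mL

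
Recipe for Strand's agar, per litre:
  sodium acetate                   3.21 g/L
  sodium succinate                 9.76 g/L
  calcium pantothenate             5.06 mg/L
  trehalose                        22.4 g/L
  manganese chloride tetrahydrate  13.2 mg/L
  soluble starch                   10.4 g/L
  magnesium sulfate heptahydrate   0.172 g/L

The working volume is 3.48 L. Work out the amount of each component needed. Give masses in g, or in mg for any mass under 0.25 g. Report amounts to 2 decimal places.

Working volume: 3.48 L.
sodium acetate: 3.21 g/L × 3.48 L = 11.17 g
sodium succinate: 9.76 g/L × 3.48 L = 33.96 g
calcium pantothenate: 5.06 mg/L × 3.48 L = 17.61 mg
trehalose: 22.4 g/L × 3.48 L = 77.95 g
manganese chloride tetrahydrate: 13.2 mg/L × 3.48 L = 45.94 mg
soluble starch: 10.4 g/L × 3.48 L = 36.19 g
magnesium sulfate heptahydrate: 0.172 g/L × 3.48 L = 0.60 g

sodium acetate 11.17 g; sodium succinate 33.96 g; calcium pantothenate 17.61 mg; trehalose 77.95 g; manganese chloride tetrahydrate 45.94 mg; soluble starch 36.19 g; magnesium sulfate heptahydrate 0.60 g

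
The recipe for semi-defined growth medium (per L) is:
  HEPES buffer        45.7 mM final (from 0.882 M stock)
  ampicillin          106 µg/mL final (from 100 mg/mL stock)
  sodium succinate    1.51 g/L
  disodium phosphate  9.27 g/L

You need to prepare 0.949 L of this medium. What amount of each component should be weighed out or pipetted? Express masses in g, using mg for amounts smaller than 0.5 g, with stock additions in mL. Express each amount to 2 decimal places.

HEPES buffer 49.17 mL; ampicillin 1.01 mL; sodium succinate 1.43 g; disodium phosphate 8.80 g

Working volume: 0.949 L.
HEPES buffer: C1V1 = C2V2 → 45.7 mM × 949 mL ÷ 882 mM = 49.17 mL
ampicillin: V = C2·V2/C1 = 106 µg/mL × 949 mL ÷ 100000 µg/mL = 1.01 mL
sodium succinate: 1.51 g/L × 0.949 L = 1.43 g
disodium phosphate: 9.27 g/L × 0.949 L = 8.80 g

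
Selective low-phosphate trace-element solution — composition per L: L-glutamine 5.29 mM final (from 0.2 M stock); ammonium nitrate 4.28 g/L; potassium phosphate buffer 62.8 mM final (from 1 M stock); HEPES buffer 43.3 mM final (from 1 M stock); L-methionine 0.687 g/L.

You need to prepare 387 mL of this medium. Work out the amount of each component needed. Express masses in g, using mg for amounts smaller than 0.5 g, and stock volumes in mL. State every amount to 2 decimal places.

Scale factor relative to 1 L: 0.387.
L-glutamine: dilute stock: 5.29 mM × 387 mL ÷ 200 mM = 10.24 mL
ammonium nitrate: 4.28 g/L × 0.387 L = 1.66 g
potassium phosphate buffer: dilute stock: 62.8 mM × 387 mL ÷ 1000 mM = 24.30 mL
HEPES buffer: dilute stock: 43.3 mM × 387 mL ÷ 1000 mM = 16.76 mL
L-methionine: 0.687 g/L × 0.387 L = 0.265869 g = 265.87 mg

L-glutamine 10.24 mL; ammonium nitrate 1.66 g; potassium phosphate buffer 24.30 mL; HEPES buffer 16.76 mL; L-methionine 265.87 mg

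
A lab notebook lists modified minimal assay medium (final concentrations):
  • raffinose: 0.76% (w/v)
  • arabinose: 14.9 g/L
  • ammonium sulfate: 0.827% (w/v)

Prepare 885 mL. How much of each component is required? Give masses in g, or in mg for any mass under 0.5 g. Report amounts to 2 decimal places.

Scale factor relative to 1 L: 0.885.
raffinose: 0.76 g per 100 mL × 885 mL ÷ 100 = 6.73 g
arabinose: 14.9 g/L × 0.885 L = 13.19 g
ammonium sulfate: 0.827% w/v = 8.27 g/L → 8.27 × 0.885 L = 7.32 g

raffinose 6.73 g; arabinose 13.19 g; ammonium sulfate 7.32 g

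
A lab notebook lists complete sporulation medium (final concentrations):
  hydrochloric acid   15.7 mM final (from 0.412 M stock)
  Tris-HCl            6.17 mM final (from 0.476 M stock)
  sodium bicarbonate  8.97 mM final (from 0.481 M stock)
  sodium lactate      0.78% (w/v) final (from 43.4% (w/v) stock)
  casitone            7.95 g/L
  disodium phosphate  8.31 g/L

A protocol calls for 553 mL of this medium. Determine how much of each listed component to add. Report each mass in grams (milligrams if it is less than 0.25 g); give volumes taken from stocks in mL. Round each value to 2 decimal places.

Scale factor relative to 1 L: 0.553.
hydrochloric acid: V = C2·V2/C1 = 15.7 mM × 553 mL ÷ 412 mM = 21.07 mL
Tris-HCl: V = C2·V2/C1 = 6.17 mM × 553 mL ÷ 476 mM = 7.17 mL
sodium bicarbonate: dilute stock: 8.97 mM × 553 mL ÷ 481 mM = 10.31 mL
sodium lactate: C1V1 = C2V2 → 0.78% ÷ 43.4% × 553 mL = 9.94 mL
casitone: 7.95 g/L × 0.553 L = 4.40 g
disodium phosphate: 8.31 g/L × 0.553 L = 4.60 g

hydrochloric acid 21.07 mL; Tris-HCl 7.17 mL; sodium bicarbonate 10.31 mL; sodium lactate 9.94 mL; casitone 4.40 g; disodium phosphate 4.60 g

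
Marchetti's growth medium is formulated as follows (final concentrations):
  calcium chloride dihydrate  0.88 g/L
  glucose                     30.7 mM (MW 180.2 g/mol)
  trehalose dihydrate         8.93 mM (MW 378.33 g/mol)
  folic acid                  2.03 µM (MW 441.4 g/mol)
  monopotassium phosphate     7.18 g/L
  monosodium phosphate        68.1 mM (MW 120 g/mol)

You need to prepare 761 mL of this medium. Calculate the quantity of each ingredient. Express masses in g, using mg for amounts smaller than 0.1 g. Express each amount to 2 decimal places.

Scale factor relative to 1 L: 0.761.
calcium chloride dihydrate: 0.88 g/L × 0.761 L = 0.67 g
glucose: 30.7 mmol/L × 180.2 g/mol × 0.761 L ÷ 1000 = 4.21 g
trehalose dihydrate: 8.93 mmol/L × 378.33 g/mol × 0.761 L ÷ 1000 = 2.57 g
folic acid: 2.03 µmol/L × 441.4 g/mol × 0.761 L ÷ 1000 = 0.68 mg
monopotassium phosphate: 7.18 g/L × 0.761 L = 5.46 g
monosodium phosphate: 68.1 mmol/L × 120 g/mol × 0.761 L ÷ 1000 = 6.22 g

calcium chloride dihydrate 0.67 g; glucose 4.21 g; trehalose dihydrate 2.57 g; folic acid 0.68 mg; monopotassium phosphate 5.46 g; monosodium phosphate 6.22 g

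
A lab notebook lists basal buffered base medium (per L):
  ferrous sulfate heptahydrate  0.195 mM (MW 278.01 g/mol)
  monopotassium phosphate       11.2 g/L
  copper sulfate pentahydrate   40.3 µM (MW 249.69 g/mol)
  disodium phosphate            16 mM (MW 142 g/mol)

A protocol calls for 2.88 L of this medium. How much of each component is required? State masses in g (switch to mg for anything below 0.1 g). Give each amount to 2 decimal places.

Scale factor relative to 1 L: 2.88.
ferrous sulfate heptahydrate: 0.195 mmol/L × 278.01 g/mol × 2.88 L ÷ 1000 = 0.16 g
monopotassium phosphate: 11.2 g/L × 2.88 L = 32.26 g
copper sulfate pentahydrate: 40.3 µmol/L × 249.69 g/mol × 2.88 L ÷ 1000 = 28.98 mg
disodium phosphate: 16 mmol/L × 142 g/mol × 2.88 L ÷ 1000 = 6.54 g

ferrous sulfate heptahydrate 0.16 g; monopotassium phosphate 32.26 g; copper sulfate pentahydrate 28.98 mg; disodium phosphate 6.54 g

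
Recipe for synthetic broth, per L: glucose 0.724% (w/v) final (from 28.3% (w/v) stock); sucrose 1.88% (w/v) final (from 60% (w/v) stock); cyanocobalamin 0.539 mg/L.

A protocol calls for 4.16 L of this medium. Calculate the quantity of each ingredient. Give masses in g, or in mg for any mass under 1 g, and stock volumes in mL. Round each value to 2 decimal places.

Scale factor relative to 1 L: 4.16.
glucose: C1V1 = C2V2 → 0.724% ÷ 28.3% × 4160 mL = 106.43 mL
sucrose: dilute stock: 1.88% ÷ 60% × 4160 mL = 130.35 mL
cyanocobalamin: 0.539 mg/L × 4.16 L = 2.24 mg

glucose 106.43 mL; sucrose 130.35 mL; cyanocobalamin 2.24 mg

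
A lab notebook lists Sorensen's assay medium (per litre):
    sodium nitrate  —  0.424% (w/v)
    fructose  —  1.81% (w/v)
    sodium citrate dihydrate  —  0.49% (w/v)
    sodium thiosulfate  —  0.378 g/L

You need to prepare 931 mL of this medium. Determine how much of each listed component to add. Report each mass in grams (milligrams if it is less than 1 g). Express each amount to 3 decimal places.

Working volume: 931 mL = 0.931 L.
sodium nitrate: 0.424% w/v = 4.24 g/L → 4.24 × 0.931 L = 3.947 g
fructose: 1.81% w/v = 18.1 g/L → 18.1 × 0.931 L = 16.851 g
sodium citrate dihydrate: 0.49% w/v = 4.9 g/L → 4.9 × 0.931 L = 4.562 g
sodium thiosulfate: 0.378 g/L × 0.931 L = 0.351918 g = 351.918 mg

sodium nitrate 3.947 g; fructose 16.851 g; sodium citrate dihydrate 4.562 g; sodium thiosulfate 351.918 mg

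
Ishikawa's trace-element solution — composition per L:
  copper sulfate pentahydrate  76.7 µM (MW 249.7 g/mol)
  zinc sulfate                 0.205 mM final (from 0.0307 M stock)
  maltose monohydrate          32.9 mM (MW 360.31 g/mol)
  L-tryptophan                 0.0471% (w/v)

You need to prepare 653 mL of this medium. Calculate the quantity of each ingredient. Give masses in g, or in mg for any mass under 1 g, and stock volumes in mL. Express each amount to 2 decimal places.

copper sulfate pentahydrate 12.51 mg; zinc sulfate 4.36 mL; maltose monohydrate 7.74 g; L-tryptophan 307.56 mg

Scale factor relative to 1 L: 0.653.
copper sulfate pentahydrate: 76.7 µmol/L × 249.7 g/mol × 0.653 L ÷ 1000 = 12.51 mg
zinc sulfate: C1V1 = C2V2 → 0.205 mM × 653 mL ÷ 30.7 mM = 4.36 mL
maltose monohydrate: 32.9 mmol/L × 360.31 g/mol × 0.653 L ÷ 1000 = 7.74 g
L-tryptophan: 0.0471% w/v = 0.471 g/L → 0.471 × 0.653 L = 0.307563 g = 307.56 mg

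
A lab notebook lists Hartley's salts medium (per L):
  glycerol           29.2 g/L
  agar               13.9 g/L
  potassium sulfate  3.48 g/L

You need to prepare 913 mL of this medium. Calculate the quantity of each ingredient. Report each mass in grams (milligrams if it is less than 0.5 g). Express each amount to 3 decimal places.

Working volume: 913 mL = 0.913 L.
glycerol: 29.2 g/L × 0.913 L = 26.660 g
agar: 13.9 g/L × 0.913 L = 12.691 g
potassium sulfate: 3.48 g/L × 0.913 L = 3.177 g

glycerol 26.660 g; agar 12.691 g; potassium sulfate 3.177 g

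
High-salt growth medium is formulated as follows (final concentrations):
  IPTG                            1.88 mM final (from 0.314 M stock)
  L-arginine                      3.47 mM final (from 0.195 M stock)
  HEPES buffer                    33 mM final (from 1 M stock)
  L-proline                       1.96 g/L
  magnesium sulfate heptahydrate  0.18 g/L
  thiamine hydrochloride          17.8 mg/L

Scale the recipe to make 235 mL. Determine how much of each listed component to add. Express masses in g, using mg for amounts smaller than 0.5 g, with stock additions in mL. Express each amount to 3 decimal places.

IPTG 1.407 mL; L-arginine 4.182 mL; HEPES buffer 7.755 mL; L-proline 460.600 mg; magnesium sulfate heptahydrate 42.300 mg; thiamine hydrochloride 4.183 mg

Target volume = 235 mL = 0.235 L.
IPTG: C1V1 = C2V2 → 1.88 mM × 235 mL ÷ 314 mM = 1.407 mL
L-arginine: V = C2·V2/C1 = 3.47 mM × 235 mL ÷ 195 mM = 4.182 mL
HEPES buffer: V = C2·V2/C1 = 33 mM × 235 mL ÷ 1000 mM = 7.755 mL
L-proline: 1.96 g/L × 0.235 L = 0.4606 g = 460.600 mg
magnesium sulfate heptahydrate: 0.18 g/L × 0.235 L = 0.0423 g = 42.300 mg
thiamine hydrochloride: 17.8 mg/L × 0.235 L = 4.183 mg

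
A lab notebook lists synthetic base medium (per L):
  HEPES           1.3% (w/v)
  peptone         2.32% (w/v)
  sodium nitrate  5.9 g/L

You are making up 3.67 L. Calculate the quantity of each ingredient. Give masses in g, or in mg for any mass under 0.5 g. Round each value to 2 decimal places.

Working volume: 3.67 L.
HEPES: 1.3% w/v = 13 g/L → 13 × 3.67 L = 47.71 g
peptone: 2.32 g per 100 mL × 3670 mL ÷ 100 = 85.14 g
sodium nitrate: 5.9 g/L × 3.67 L = 21.65 g

HEPES 47.71 g; peptone 85.14 g; sodium nitrate 21.65 g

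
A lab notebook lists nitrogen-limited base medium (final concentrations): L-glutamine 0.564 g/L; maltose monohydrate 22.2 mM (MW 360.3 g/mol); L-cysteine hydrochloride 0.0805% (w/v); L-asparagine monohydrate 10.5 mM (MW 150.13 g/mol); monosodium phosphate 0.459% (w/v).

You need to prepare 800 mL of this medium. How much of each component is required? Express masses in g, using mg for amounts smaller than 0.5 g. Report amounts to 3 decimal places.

Scale factor relative to 1 L: 0.8.
L-glutamine: 0.564 g/L × 0.8 L = 0.4512 g = 451.200 mg
maltose monohydrate: 22.2 mmol/L × 360.3 g/mol × 0.8 L ÷ 1000 = 6.399 g
L-cysteine hydrochloride: 0.0805% w/v = 0.805 g/L → 0.805 × 0.8 L = 0.644 g
L-asparagine monohydrate: 10.5 mmol/L × 150.13 g/mol × 0.8 L ÷ 1000 = 1.261 g
monosodium phosphate: 0.459% w/v = 4.59 g/L → 4.59 × 0.8 L = 3.672 g

L-glutamine 451.200 mg; maltose monohydrate 6.399 g; L-cysteine hydrochloride 0.644 g; L-asparagine monohydrate 1.261 g; monosodium phosphate 3.672 g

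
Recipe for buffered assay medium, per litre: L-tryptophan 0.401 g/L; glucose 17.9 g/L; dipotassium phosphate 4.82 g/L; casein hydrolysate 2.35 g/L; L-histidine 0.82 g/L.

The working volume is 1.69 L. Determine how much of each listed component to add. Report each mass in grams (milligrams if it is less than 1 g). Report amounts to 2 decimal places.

Scale factor relative to 1 L: 1.69.
L-tryptophan: 0.401 g/L × 1.69 L = 0.67769 g = 677.69 mg
glucose: 17.9 g/L × 1.69 L = 30.25 g
dipotassium phosphate: 4.82 g/L × 1.69 L = 8.15 g
casein hydrolysate: 2.35 g/L × 1.69 L = 3.97 g
L-histidine: 0.82 g/L × 1.69 L = 1.39 g

L-tryptophan 677.69 mg; glucose 30.25 g; dipotassium phosphate 8.15 g; casein hydrolysate 3.97 g; L-histidine 1.39 g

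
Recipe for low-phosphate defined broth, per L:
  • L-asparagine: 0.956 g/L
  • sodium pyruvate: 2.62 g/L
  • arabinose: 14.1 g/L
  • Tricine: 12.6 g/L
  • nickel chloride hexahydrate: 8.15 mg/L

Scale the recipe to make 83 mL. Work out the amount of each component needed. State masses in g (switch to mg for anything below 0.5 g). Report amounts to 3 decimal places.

Working volume: 83 mL = 0.083 L.
L-asparagine: 0.956 g/L × 0.083 L = 0.079348 g = 79.348 mg
sodium pyruvate: 2.62 g/L × 0.083 L = 0.21746 g = 217.460 mg
arabinose: 14.1 g/L × 0.083 L = 1.170 g
Tricine: 12.6 g/L × 0.083 L = 1.046 g
nickel chloride hexahydrate: 8.15 mg/L × 0.083 L = 0.676 mg

L-asparagine 79.348 mg; sodium pyruvate 217.460 mg; arabinose 1.170 g; Tricine 1.046 g; nickel chloride hexahydrate 0.676 mg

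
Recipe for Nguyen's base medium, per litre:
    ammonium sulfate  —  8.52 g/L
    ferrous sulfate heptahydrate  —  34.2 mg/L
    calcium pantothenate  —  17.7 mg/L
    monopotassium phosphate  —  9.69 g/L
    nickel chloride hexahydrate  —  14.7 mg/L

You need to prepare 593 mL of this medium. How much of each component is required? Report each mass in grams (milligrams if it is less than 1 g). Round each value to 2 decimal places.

Target volume = 593 mL = 0.593 L.
ammonium sulfate: 8.52 g/L × 0.593 L = 5.05 g
ferrous sulfate heptahydrate: 34.2 mg/L × 0.593 L = 20.28 mg
calcium pantothenate: 17.7 mg/L × 0.593 L = 10.50 mg
monopotassium phosphate: 9.69 g/L × 0.593 L = 5.75 g
nickel chloride hexahydrate: 14.7 mg/L × 0.593 L = 8.72 mg

ammonium sulfate 5.05 g; ferrous sulfate heptahydrate 20.28 mg; calcium pantothenate 10.50 mg; monopotassium phosphate 5.75 g; nickel chloride hexahydrate 8.72 mg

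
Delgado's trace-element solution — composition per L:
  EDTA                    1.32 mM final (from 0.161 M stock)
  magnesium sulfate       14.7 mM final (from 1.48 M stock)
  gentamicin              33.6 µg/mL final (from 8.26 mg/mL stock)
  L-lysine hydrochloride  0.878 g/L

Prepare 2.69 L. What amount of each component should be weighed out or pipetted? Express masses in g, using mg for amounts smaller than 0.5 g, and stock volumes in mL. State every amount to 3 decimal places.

Scale factor relative to 1 L: 2.69.
EDTA: dilute stock: 1.32 mM × 2690 mL ÷ 161 mM = 22.055 mL
magnesium sulfate: C1V1 = C2V2 → 14.7 mM × 2690 mL ÷ 1480 mM = 26.718 mL
gentamicin: dilute stock: 33.6 µg/mL × 2690 mL ÷ 8260 µg/mL = 10.942 mL
L-lysine hydrochloride: 0.878 g/L × 2.69 L = 2.362 g

EDTA 22.055 mL; magnesium sulfate 26.718 mL; gentamicin 10.942 mL; L-lysine hydrochloride 2.362 g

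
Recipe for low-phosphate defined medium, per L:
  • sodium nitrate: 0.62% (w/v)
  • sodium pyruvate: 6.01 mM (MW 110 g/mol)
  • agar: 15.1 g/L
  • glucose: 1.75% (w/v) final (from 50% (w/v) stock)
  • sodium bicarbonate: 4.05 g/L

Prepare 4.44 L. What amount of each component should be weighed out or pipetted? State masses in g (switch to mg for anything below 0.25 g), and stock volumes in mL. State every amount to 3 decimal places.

Working volume: 4.44 L.
sodium nitrate: 0.62 g per 100 mL × 4440 mL ÷ 100 = 27.528 g
sodium pyruvate: 6.01 mmol/L × 110 g/mol × 4.44 L ÷ 1000 = 2.935 g
agar: 15.1 g/L × 4.44 L = 67.044 g
glucose: V = C2·V2/C1 = 1.75% ÷ 50% × 4440 mL = 155.400 mL
sodium bicarbonate: 4.05 g/L × 4.44 L = 17.982 g

sodium nitrate 27.528 g; sodium pyruvate 2.935 g; agar 67.044 g; glucose 155.400 mL; sodium bicarbonate 17.982 g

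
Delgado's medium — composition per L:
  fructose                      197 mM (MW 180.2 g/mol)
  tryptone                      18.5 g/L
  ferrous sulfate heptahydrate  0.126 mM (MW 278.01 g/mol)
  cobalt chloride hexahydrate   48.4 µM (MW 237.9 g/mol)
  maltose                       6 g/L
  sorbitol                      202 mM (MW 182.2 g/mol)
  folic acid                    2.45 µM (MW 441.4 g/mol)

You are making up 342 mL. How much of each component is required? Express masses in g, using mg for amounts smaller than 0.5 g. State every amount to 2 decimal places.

Scale factor relative to 1 L: 0.342.
fructose: 197 mmol/L × 180.2 g/mol × 0.342 L ÷ 1000 = 12.14 g
tryptone: 18.5 g/L × 0.342 L = 6.33 g
ferrous sulfate heptahydrate: 0.126 mmol/L × 278.01 mg/mmol × 0.342 L = 11.98 mg
cobalt chloride hexahydrate: 48.4 µmol/L × 237.9 g/mol × 0.342 L ÷ 1000 = 3.94 mg
maltose: 6 g/L × 0.342 L = 2.05 g
sorbitol: 202 mmol/L × 182.2 g/mol × 0.342 L ÷ 1000 = 12.59 g
folic acid: 2.45 µmol/L × 441.4 g/mol × 0.342 L ÷ 1000 = 0.37 mg

fructose 12.14 g; tryptone 6.33 g; ferrous sulfate heptahydrate 11.98 mg; cobalt chloride hexahydrate 3.94 mg; maltose 2.05 g; sorbitol 12.59 g; folic acid 0.37 mg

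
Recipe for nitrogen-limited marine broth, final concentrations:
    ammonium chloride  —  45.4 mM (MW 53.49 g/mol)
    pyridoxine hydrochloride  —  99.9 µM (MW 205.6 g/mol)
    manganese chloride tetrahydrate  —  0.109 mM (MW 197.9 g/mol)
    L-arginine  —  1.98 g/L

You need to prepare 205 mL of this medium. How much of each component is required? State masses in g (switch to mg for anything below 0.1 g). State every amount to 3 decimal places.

ammonium chloride 0.498 g; pyridoxine hydrochloride 4.211 mg; manganese chloride tetrahydrate 4.422 mg; L-arginine 0.406 g

Target volume = 205 mL = 0.205 L.
ammonium chloride: 45.4 mmol/L × 53.49 g/mol × 0.205 L ÷ 1000 = 0.498 g
pyridoxine hydrochloride: 99.9 µmol/L × 205.6 g/mol × 0.205 L ÷ 1000 = 4.211 mg
manganese chloride tetrahydrate: 0.109 mmol/L × 197.9 mg/mmol × 0.205 L = 4.422 mg
L-arginine: 1.98 g/L × 0.205 L = 0.406 g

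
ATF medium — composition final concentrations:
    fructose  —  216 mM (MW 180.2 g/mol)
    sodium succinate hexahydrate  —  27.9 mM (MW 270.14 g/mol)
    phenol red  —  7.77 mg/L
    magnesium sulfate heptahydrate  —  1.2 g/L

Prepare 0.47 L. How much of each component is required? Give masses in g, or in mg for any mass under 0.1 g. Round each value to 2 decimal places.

fructose 18.29 g; sodium succinate hexahydrate 3.54 g; phenol red 3.65 mg; magnesium sulfate heptahydrate 0.56 g

Scale factor relative to 1 L: 0.47.
fructose: 216 mmol/L × 180.2 g/mol × 0.47 L ÷ 1000 = 18.29 g
sodium succinate hexahydrate: 27.9 mmol/L × 270.14 g/mol × 0.47 L ÷ 1000 = 3.54 g
phenol red: 7.77 mg/L × 0.47 L = 3.65 mg
magnesium sulfate heptahydrate: 1.2 g/L × 0.47 L = 0.56 g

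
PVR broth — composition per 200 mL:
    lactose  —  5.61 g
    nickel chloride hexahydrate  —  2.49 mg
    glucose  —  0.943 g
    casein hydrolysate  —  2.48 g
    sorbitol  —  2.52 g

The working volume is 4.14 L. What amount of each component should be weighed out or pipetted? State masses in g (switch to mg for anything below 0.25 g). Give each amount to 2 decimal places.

lactose 116.13 g; nickel chloride hexahydrate 51.54 mg; glucose 19.52 g; casein hydrolysate 51.34 g; sorbitol 52.16 g

Ratio of target to recipe volume: 4140 / 200 = 20.7.
lactose: 5.61 g × (4140 mL / 200 mL) = 116.13 g
nickel chloride hexahydrate: 2.49 mg × (4140 mL / 200 mL) = 51.54 mg
glucose: 0.943 g × (4140 mL / 200 mL) = 19.52 g
casein hydrolysate: 2.48 g × (4140 mL / 200 mL) = 51.34 g
sorbitol: 2.52 g × (4140 mL / 200 mL) = 52.16 g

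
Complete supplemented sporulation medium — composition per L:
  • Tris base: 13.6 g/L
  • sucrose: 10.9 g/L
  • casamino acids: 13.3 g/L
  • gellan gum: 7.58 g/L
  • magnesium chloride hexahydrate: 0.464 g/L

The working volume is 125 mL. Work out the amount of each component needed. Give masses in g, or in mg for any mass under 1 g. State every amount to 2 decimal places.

Tris base 1.70 g; sucrose 1.36 g; casamino acids 1.66 g; gellan gum 947.50 mg; magnesium chloride hexahydrate 58.00 mg

Target volume = 125 mL = 0.125 L.
Tris base: 13.6 g/L × 0.125 L = 1.70 g
sucrose: 10.9 g/L × 0.125 L = 1.36 g
casamino acids: 13.3 g/L × 0.125 L = 1.66 g
gellan gum: 7.58 g/L × 0.125 L = 0.9475 g = 947.50 mg
magnesium chloride hexahydrate: 0.464 g/L × 0.125 L = 0.058 g = 58.00 mg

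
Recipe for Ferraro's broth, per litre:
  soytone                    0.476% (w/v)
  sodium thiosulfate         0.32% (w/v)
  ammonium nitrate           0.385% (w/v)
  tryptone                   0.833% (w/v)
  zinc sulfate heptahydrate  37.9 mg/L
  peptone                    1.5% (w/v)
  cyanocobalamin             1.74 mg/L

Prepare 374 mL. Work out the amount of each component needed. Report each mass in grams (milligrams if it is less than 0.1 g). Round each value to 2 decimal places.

soytone 1.78 g; sodium thiosulfate 1.20 g; ammonium nitrate 1.44 g; tryptone 3.12 g; zinc sulfate heptahydrate 14.17 mg; peptone 5.61 g; cyanocobalamin 0.65 mg

Scale factor relative to 1 L: 0.374.
soytone: 0.476 g per 100 mL × 374 mL ÷ 100 = 1.78 g
sodium thiosulfate: 0.32% w/v = 3.2 g/L → 3.2 × 0.374 L = 1.20 g
ammonium nitrate: 0.385% w/v = 3.85 g/L → 3.85 × 0.374 L = 1.44 g
tryptone: 0.833 g per 100 mL × 374 mL ÷ 100 = 3.12 g
zinc sulfate heptahydrate: 37.9 mg/L × 0.374 L = 14.17 mg
peptone: 1.5 g per 100 mL × 374 mL ÷ 100 = 5.61 g
cyanocobalamin: 1.74 mg/L × 0.374 L = 0.65 mg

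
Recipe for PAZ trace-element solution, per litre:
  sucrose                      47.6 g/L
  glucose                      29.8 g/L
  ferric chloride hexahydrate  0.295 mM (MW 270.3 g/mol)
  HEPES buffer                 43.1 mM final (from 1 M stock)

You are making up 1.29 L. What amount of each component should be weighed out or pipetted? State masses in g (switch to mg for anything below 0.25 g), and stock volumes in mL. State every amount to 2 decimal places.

sucrose 61.40 g; glucose 38.44 g; ferric chloride hexahydrate 102.86 mg; HEPES buffer 55.60 mL

Scale factor relative to 1 L: 1.29.
sucrose: 47.6 g/L × 1.29 L = 61.40 g
glucose: 29.8 g/L × 1.29 L = 38.44 g
ferric chloride hexahydrate: 0.295 mmol/L × 270.3 mg/mmol × 1.29 L = 102.86 mg
HEPES buffer: dilute stock: 43.1 mM × 1290 mL ÷ 1000 mM = 55.60 mL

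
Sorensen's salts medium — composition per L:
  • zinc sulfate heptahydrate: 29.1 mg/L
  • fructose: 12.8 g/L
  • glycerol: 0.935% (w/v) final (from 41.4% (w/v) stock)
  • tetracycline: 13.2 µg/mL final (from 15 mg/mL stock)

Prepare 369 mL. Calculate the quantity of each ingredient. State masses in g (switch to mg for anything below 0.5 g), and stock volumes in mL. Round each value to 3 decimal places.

Target volume = 369 mL = 0.369 L.
zinc sulfate heptahydrate: 29.1 mg/L × 0.369 L = 10.738 mg
fructose: 12.8 g/L × 0.369 L = 4.723 g
glycerol: V = C2·V2/C1 = 0.935% ÷ 41.4% × 369 mL = 8.334 mL
tetracycline: C1V1 = C2V2 → 13.2 µg/mL × 369 mL ÷ 15000 µg/mL = 0.325 mL

zinc sulfate heptahydrate 10.738 mg; fructose 4.723 g; glycerol 8.334 mL; tetracycline 0.325 mL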